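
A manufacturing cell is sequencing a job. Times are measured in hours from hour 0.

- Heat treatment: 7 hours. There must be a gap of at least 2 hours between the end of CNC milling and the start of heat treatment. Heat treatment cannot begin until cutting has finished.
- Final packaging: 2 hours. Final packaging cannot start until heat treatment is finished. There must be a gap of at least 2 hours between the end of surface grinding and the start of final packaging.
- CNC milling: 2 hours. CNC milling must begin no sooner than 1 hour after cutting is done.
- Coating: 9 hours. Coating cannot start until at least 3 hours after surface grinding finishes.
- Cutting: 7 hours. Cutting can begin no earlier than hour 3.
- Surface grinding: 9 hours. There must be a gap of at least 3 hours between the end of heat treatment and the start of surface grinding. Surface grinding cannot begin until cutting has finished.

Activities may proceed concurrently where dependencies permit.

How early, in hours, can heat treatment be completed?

22

Cutting cannot begin until its own release at hour 3. It runs from hour 3 to 3 + 7 = hour 10.
After cutting (finishes hour 10, plus 1-hour gap → hour 11), CNC milling can start at hour 11 and finishes at hour 13.
Heat treatment needs all of CNC milling (finishes hour 13, plus 2-hour gap → hour 15); cutting (finishes hour 10). That puts its earliest start at hour 15; it finishes at 15 + 7 = hour 22.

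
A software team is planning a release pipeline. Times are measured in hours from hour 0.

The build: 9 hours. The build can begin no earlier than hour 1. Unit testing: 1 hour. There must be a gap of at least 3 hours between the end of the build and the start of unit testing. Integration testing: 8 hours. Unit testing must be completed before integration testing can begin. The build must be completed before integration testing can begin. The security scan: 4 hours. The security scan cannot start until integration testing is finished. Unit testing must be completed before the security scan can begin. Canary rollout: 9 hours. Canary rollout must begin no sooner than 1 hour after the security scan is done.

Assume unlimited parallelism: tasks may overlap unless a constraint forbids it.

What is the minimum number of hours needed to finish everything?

36

The build cannot begin until its own release at hour 1. It runs from hour 1 to 1 + 9 = hour 10.
Unit testing cannot begin until the build (finishes hour 10, plus 3-hour gap → hour 13). It runs from hour 13 to 13 + 1 = hour 14.
Integration testing needs all of unit testing (finishes hour 14); the build (finishes hour 10). That puts its earliest start at hour 14; it finishes at 14 + 8 = hour 22.
The security scan has to wait for integration testing (finishes hour 22); unit testing (finishes hour 14). The latest of these is hour 22, so the security scan runs hour 22 to 22 + 4 = hour 26.
After the security scan (finishes hour 26, plus 1-hour gap → hour 27), canary rollout can start at hour 27 and finishes at hour 36.
All tasks are finished once the last one completes. Finish times: The build at 10, Unit testing at 14, Integration testing at 22, The security scan at 26, Canary rollout at 36. The latest is hour 36.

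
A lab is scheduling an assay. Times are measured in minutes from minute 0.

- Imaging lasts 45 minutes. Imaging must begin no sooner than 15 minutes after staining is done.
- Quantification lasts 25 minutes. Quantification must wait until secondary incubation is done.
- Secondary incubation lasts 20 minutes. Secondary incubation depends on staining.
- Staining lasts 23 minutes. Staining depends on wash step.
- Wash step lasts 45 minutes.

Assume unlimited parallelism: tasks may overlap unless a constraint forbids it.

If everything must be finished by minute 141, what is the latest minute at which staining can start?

Nothing follows quantification; the deadline of minute 141 is its only limit. It must start by 141 − 25 = minute 116.
Secondary incubation has to be done before quantification (must start by minute 116). That means finishing by minute 116, i.e. starting by 116 − 20 = minute 96.
Imaging must finish by minute 141; it takes 45 minutes, so it must start by 141 − 45 = minute 96.
Staining feeds secondary incubation (must start by minute 96); imaging (must start by minute 96, minus 15-minute gap → minute 81). Taking the minimum, staining must finish by minute 81 and start by 81 − 23 = minute 58.

58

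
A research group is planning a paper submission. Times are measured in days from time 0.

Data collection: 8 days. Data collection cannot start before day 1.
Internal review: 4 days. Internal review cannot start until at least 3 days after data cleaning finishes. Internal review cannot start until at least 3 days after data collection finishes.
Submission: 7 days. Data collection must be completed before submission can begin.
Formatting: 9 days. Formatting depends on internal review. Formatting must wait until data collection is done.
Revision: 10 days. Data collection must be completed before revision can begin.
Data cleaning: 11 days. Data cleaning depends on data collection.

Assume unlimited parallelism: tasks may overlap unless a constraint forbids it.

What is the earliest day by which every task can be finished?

36

After its own release at day 1, data collection can start at day 1 and finishes at day 9.
After data collection (finishes day 9), submission can start at day 9 and finishes at day 16.
After data collection (finishes day 9), revision can start at day 9 and finishes at day 19.
Data cleaning waits on data collection (finishes day 9), so it starts at day 9 and finishes at 9 + 11 = day 20.
Internal review needs all of data cleaning (finishes day 20, plus 3-day gap → day 23); data collection (finishes day 9, plus 3-day gap → day 12). That puts its earliest start at day 23; it finishes at 23 + 4 = day 27.
Formatting cannot start until internal review (finishes day 27); data collection (finishes day 9). The controlling bound is day 27, so formatting finishes at 27 + 9 = day 36.
All tasks are finished once the last one completes. Finish times: Data collection at 9, Data cleaning at 20, Internal review at 27, Revision at 19, Formatting at 36, Submission at 16. The latest is day 36.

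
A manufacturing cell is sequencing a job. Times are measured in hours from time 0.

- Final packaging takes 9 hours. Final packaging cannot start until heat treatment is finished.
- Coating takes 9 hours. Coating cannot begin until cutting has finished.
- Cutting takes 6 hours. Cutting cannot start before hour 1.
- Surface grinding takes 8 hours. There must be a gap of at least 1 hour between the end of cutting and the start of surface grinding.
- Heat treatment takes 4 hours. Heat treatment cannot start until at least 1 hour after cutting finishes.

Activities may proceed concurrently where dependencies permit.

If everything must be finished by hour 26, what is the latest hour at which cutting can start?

Final packaging must finish by hour 26; it takes 9 hours, so it must start by 26 − 9 = hour 17.
Since final packaging (must start by hour 17) depends on it, heat treatment must finish by hour 17. Backing off its 4-hour duration gives a latest start of hour 13.
Nothing follows surface grinding; the deadline of hour 26 is its only limit. It must start by 26 − 8 = hour 18.
Coating must finish by hour 26; it takes 9 hours, so it must start by 26 − 9 = hour 17.
Cutting feeds heat treatment (must start by hour 13, minus 1-hour gap → hour 12); surface grinding (must start by hour 18, minus 1-hour gap → hour 17); coating (must start by hour 17). Taking the minimum, cutting must finish by hour 12 and start by 12 − 6 = hour 6.

6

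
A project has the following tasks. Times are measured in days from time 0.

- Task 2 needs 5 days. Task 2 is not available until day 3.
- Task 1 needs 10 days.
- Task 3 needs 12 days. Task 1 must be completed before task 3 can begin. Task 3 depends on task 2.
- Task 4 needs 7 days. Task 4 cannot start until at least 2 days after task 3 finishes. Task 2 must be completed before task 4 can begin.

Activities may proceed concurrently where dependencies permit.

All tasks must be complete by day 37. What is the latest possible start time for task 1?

Task 4 has no dependents, so it just needs to finish by day 37. Starting by 37 − 7 = day 30 achieves that.
Task 3 feeds into task 4 (must start by day 30, minus 2-day gap → day 28); so task 3 must finish by day 28 and therefore start by day 16.
Task 1 has to be done before task 3 (must start by day 16). That means finishing by day 16, i.e. starting by 16 − 10 = day 6.

6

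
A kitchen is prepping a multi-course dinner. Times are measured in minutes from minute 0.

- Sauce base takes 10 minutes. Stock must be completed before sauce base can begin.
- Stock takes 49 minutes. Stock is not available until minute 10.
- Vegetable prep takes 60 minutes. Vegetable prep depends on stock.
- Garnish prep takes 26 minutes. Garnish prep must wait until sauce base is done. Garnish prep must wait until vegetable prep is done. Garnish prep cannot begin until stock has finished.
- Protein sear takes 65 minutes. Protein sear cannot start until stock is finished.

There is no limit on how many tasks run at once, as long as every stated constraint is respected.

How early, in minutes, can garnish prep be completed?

145

Stock waits on its own release at minute 10, so it starts at minute 10 and finishes at 10 + 49 = minute 59.
Vegetable prep waits on stock (finishes minute 59), so it starts at minute 59 and finishes at 59 + 60 = minute 119.
After stock (finishes minute 59), sauce base can start at minute 59 and finishes at minute 69.
Garnish prep needs all of sauce base (finishes minute 69); vegetable prep (finishes minute 119); stock (finishes minute 59). That puts its earliest start at minute 119; it finishes at 119 + 26 = minute 145.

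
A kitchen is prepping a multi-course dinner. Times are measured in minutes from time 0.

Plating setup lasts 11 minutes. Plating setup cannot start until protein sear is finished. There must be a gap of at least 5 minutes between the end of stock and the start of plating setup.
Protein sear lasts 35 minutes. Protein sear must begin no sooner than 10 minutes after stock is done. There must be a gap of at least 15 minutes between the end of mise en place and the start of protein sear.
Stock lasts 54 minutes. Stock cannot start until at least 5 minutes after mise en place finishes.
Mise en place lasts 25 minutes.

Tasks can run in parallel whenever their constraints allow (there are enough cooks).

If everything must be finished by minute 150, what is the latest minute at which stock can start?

40

Nothing follows plating setup; the deadline of minute 150 is its only limit. It must start by 150 − 11 = minute 139.
Protein sear must finish before plating setup (must start by minute 139). With a 35-minute duration, protein sear must start by 139 − 35 = minute 104.
Stock has several dependents: protein sear (must start by minute 104, minus 10-minute gap → minute 94); plating setup (must start by minute 139, minus 5-minute gap → minute 134). The earliest of those limits is minute 94, so stock must start by 94 − 54 = minute 40.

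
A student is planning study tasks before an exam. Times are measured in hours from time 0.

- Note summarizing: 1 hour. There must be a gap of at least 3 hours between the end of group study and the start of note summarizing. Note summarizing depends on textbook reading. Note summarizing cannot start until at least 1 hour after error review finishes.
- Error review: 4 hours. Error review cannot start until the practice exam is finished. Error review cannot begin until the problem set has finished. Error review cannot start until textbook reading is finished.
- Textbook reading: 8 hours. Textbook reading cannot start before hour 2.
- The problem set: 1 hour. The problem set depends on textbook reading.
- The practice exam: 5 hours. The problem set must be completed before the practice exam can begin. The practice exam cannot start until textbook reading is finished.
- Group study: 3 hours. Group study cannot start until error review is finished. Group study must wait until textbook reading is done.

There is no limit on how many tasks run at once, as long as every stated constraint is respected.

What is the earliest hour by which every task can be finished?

27

Textbook reading cannot begin until its own release at hour 2. It runs from hour 2 to 2 + 8 = hour 10.
The problem set cannot begin until textbook reading (finishes hour 10). It runs from hour 10 to 10 + 1 = hour 11.
The practice exam needs all of the problem set (finishes hour 11); textbook reading (finishes hour 10). That puts its earliest start at hour 11; it finishes at 11 + 5 = hour 16.
Error review has to wait for the practice exam (finishes hour 16); the problem set (finishes hour 11); textbook reading (finishes hour 10). The latest of these is hour 16, so error review runs hour 16 to 16 + 4 = hour 20.
Group study needs all of error review (finishes hour 20); textbook reading (finishes hour 10). That puts its earliest start at hour 20; it finishes at 20 + 3 = hour 23.
Note summarizing has to wait for group study (finishes hour 23, plus 3-hour gap → hour 26); textbook reading (finishes hour 10); error review (finishes hour 20, plus 1-hour gap → hour 21). The latest of these is hour 26, so note summarizing runs hour 26 to 26 + 1 = hour 27.
All tasks are finished once the last one completes. Finish times: Textbook reading at 10, The problem set at 11, The practice exam at 16, Error review at 20, Group study at 23, Note summarizing at 27. The latest is hour 27.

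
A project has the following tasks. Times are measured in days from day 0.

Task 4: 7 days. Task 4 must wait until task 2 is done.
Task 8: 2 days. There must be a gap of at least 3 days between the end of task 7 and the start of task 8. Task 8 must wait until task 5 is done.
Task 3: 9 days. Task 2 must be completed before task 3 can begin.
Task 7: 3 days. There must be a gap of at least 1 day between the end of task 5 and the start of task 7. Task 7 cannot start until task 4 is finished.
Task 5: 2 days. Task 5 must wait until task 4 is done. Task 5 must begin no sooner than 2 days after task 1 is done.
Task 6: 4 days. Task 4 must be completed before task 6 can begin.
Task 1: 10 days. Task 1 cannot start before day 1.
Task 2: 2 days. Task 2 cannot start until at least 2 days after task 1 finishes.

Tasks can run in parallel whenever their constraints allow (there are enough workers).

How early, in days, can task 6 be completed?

Task 1 waits on its own release at day 1, so it starts at day 1 and finishes at 1 + 10 = day 11.
Task 2 cannot begin until task 1 (finishes day 11, plus 2-day gap → day 13). It runs from day 13 to 13 + 2 = day 15.
Task 4 cannot begin until task 2 (finishes day 15). It runs from day 15 to 15 + 7 = day 22.
After task 4 (finishes day 22), task 6 can start at day 22 and finishes at day 26.

26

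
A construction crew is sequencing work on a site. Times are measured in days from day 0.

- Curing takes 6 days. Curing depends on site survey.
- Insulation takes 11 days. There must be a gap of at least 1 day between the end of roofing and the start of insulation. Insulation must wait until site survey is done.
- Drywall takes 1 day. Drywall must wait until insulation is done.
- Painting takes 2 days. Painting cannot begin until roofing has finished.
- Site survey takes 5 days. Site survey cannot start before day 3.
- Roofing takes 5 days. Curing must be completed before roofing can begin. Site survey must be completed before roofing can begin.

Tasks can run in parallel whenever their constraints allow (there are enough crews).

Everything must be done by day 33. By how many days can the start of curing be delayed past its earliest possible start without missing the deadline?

Site survey waits on its own release at day 3, so it starts at day 3 and finishes at 3 + 5 = day 8.
Curing waits on site survey (finishes day 8), so it starts at day 8 and finishes at 8 + 6 = day 14.

Working backward from the deadline:
Drywall has no dependents, so it just needs to finish by day 33. Starting by 33 − 1 = day 32 achieves that.
Insulation has to be done before drywall (must start by day 32). That means finishing by day 32, i.e. starting by 32 − 11 = day 21.
Painting must finish by day 33; it takes 2 days, so it must start by 33 − 2 = day 31.
Roofing must finish in time for insulation (must start by day 21, minus 1-day gap → day 20); painting (must start by day 31). The tightest is day 20, so roofing must start by 20 − 5 = day 15.
Curing must finish before roofing (must start by day 15). With a 6-day duration, curing must start by 15 − 6 = day 9.
So curing can start as early as day 8 and as late as day 9, giving 9 − 8 = 1 day of slack.

1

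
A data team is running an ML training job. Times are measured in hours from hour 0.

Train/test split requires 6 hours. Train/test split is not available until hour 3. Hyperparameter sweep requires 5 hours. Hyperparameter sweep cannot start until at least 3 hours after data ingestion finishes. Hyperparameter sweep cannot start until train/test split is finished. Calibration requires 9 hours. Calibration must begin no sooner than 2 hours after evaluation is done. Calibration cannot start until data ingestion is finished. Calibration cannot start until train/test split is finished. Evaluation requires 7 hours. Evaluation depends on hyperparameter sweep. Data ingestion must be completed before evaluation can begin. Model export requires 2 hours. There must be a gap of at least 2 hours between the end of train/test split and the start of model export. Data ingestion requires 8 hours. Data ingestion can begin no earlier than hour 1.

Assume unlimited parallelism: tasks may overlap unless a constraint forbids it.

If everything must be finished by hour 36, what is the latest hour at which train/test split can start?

7

Nothing follows calibration; the deadline of hour 36 is its only limit. It must start by 36 − 9 = hour 27.
Since calibration (must start by hour 27, minus 2-hour gap → hour 25) depends on it, evaluation must finish by hour 25. Backing off its 7-hour duration gives a latest start of hour 18.
Hyperparameter sweep feeds into evaluation (must start by hour 18); so hyperparameter sweep must finish by hour 18 and therefore start by hour 13.
To finish by hour 36, model export (duration 2) must start no later than hour 34.
Train/test split must finish in time for hyperparameter sweep (must start by hour 13); calibration (must start by hour 27); model export (must start by hour 34, minus 2-hour gap → hour 32). The tightest is hour 13, so train/test split must start by 13 − 6 = hour 7.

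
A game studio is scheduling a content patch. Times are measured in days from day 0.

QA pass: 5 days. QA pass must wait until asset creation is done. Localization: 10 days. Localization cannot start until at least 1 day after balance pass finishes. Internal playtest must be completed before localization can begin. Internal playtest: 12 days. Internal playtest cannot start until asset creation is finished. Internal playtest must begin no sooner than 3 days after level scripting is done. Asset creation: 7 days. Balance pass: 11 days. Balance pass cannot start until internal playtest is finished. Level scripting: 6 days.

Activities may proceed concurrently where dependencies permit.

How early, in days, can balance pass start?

21

Nothing blocks level scripting, so it runs from day 0 to day 6.
Nothing blocks asset creation, so it runs from day 0 to day 7.
Internal playtest has to wait for asset creation (finishes day 7); level scripting (finishes day 6, plus 3-day gap → day 9). The latest of these is day 9, so internal playtest runs day 9 to 9 + 12 = day 21.
Balance pass waits on internal playtest (finishes day 21), so the earliest it can start is day 21.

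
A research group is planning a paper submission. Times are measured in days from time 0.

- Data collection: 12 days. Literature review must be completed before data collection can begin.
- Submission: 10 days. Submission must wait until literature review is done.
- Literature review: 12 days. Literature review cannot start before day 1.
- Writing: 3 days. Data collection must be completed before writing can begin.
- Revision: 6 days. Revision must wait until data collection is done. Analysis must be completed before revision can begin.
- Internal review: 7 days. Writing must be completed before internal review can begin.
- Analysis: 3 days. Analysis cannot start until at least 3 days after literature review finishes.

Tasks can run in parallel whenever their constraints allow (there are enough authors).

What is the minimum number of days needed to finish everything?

35

Literature review waits on its own release at day 1, so it starts at day 1 and finishes at 1 + 12 = day 13.
Submission waits on literature review (finishes day 13), so it starts at day 13 and finishes at 13 + 10 = day 23.
Analysis waits on literature review (finishes day 13, plus 3-day gap → day 16), so it starts at day 16 and finishes at 16 + 3 = day 19.
Data collection cannot begin until literature review (finishes day 13). It runs from day 13 to 13 + 12 = day 25.
For revision: data collection (finishes day 25); analysis (finishes day 19). Taking the maximum gives a start of day 25, and it finishes at 25 + 6 = day 31.
Writing cannot begin until data collection (finishes day 25). It runs from day 25 to 25 + 3 = day 28.
After writing (finishes day 28), internal review can start at day 28 and finishes at day 35.
All tasks are finished once the last one completes. Finish times: Literature review at 13, Data collection at 25, Analysis at 19, Writing at 28, Internal review at 35, Revision at 31, Submission at 23. The latest is day 35.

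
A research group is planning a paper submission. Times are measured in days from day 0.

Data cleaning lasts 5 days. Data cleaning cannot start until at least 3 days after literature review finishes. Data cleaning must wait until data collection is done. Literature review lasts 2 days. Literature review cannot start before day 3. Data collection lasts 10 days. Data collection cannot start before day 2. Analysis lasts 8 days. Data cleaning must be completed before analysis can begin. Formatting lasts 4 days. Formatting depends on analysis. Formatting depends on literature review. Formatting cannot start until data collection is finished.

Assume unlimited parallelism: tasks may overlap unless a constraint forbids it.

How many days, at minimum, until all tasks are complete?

29

Data collection waits on its own release at day 2, so it starts at day 2 and finishes at 2 + 10 = day 12.
Literature review cannot begin until its own release at day 3. It runs from day 3 to 3 + 2 = day 5.
Data cleaning needs all of literature review (finishes day 5, plus 3-day gap → day 8); data collection (finishes day 12). That puts its earliest start at day 12; it finishes at 12 + 5 = day 17.
Analysis waits on data cleaning (finishes day 17), so it starts at day 17 and finishes at 17 + 8 = day 25.
For formatting: analysis (finishes day 25); literature review (finishes day 5); data collection (finishes day 12). Taking the maximum gives a start of day 25, and it finishes at 25 + 4 = day 29.
All tasks are finished once the last one completes. Finish times: Literature review at 5, Data collection at 12, Data cleaning at 17, Analysis at 25, Formatting at 29. The latest is day 29.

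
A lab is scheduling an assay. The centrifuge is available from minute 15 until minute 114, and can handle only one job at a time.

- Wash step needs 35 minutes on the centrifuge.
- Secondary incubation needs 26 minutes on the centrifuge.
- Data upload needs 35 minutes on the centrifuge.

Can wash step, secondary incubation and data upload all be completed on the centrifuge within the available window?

The centrifuge window is 114 − 15 = 99 minutes.
Running back to back, the jobs need 35 + 26 + 35 = 96 minutes on the centrifuge.
Since 96 ≤ 99, they fit within the window.

Yes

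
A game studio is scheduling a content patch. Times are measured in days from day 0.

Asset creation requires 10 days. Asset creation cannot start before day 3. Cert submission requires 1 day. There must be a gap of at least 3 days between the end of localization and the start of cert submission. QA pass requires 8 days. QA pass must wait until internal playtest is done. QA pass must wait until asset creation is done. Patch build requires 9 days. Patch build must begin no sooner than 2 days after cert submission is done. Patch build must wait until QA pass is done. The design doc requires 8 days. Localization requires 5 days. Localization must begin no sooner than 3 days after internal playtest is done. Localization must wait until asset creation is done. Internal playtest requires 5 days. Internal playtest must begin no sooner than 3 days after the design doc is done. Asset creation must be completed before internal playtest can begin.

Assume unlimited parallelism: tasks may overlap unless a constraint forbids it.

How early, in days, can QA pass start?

Asset creation cannot begin until its own release at day 3. It runs from day 3 to 3 + 10 = day 13.
The design doc can start immediately at day 0; it finishes at day 8.
Internal playtest has to wait for the design doc (finishes day 8, plus 3-day gap → day 11); asset creation (finishes day 13). The latest of these is day 13, so internal playtest runs day 13 to 13 + 5 = day 18.
QA pass waits on internal playtest (finishes day 18); asset creation (finishes day 13). The latest of these is day 18, which is the earliest QA pass can start.

18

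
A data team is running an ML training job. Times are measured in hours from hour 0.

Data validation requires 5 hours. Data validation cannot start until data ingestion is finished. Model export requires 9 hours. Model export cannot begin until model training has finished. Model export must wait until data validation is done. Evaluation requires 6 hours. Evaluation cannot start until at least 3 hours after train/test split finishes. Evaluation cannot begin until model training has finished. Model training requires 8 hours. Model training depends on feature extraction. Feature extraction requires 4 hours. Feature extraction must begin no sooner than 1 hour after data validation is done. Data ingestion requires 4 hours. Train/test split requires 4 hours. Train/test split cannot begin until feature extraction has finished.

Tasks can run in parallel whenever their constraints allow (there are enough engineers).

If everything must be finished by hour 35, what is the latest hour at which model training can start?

18

Nothing follows evaluation; the deadline of hour 35 is its only limit. It must start by 35 − 6 = hour 29.
Model export must finish by hour 35; it takes 9 hours, so it must start by 35 − 9 = hour 26.
Model training must finish in time for evaluation (must start by hour 29); model export (must start by hour 26). The tightest is hour 26, so model training must start by 26 − 8 = hour 18.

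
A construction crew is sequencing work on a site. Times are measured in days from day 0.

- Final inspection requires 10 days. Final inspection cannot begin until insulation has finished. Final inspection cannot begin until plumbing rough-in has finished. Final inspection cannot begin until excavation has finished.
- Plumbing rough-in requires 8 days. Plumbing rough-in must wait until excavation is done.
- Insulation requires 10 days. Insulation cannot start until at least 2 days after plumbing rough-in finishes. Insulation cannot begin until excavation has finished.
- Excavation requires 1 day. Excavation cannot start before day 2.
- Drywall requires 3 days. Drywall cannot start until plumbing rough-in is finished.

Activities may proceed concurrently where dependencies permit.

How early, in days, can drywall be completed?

Excavation waits on its own release at day 2, so it starts at day 2 and finishes at 2 + 1 = day 3.
After excavation (finishes day 3), plumbing rough-in can start at day 3 and finishes at day 11.
After plumbing rough-in (finishes day 11), drywall can start at day 11 and finishes at day 14.

14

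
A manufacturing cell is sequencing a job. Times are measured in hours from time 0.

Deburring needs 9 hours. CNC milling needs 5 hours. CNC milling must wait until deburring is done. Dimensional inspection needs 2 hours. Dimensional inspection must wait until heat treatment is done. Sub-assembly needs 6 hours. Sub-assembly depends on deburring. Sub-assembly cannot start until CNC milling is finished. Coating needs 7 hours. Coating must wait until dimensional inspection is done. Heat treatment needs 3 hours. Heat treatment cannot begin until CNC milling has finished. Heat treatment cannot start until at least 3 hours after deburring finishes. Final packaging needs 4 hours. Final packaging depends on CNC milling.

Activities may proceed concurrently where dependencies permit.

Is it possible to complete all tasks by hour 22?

No

Nothing blocks deburring, so it runs from hour 0 to hour 9.
After deburring (finishes hour 9), CNC milling can start at hour 9 and finishes at hour 14.
Final packaging cannot begin until CNC milling (finishes hour 14). It runs from hour 14 to 14 + 4 = hour 18.
Sub-assembly cannot start until deburring (finishes hour 9); CNC milling (finishes hour 14). The controlling bound is hour 14, so sub-assembly finishes at 14 + 6 = hour 20.
Heat treatment needs all of CNC milling (finishes hour 14); deburring (finishes hour 9, plus 3-hour gap → hour 12). That puts its earliest start at hour 14; it finishes at 14 + 3 = hour 17.
After heat treatment (finishes hour 17), dimensional inspection can start at hour 17 and finishes at hour 19.
After dimensional inspection (finishes hour 19), coating can start at hour 19 and finishes at hour 26.
The earliest everything can be done is hour 26, which is after the deadline of 22, so it is not possible.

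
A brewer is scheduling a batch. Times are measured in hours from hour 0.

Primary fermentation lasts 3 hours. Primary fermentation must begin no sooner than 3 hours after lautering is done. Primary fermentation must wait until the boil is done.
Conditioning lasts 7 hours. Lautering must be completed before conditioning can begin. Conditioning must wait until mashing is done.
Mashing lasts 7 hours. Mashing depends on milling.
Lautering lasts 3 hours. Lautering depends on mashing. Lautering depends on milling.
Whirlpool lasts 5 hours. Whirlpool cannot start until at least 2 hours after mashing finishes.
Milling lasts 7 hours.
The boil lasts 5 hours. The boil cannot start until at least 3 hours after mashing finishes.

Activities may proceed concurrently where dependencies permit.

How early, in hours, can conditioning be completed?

24

Nothing blocks milling, so it runs from hour 0 to hour 7.
After milling (finishes hour 7), mashing can start at hour 7 and finishes at hour 14.
For lautering: mashing (finishes hour 14); milling (finishes hour 7). Taking the maximum gives a start of hour 14, and it finishes at 14 + 3 = hour 17.
Conditioning cannot start until lautering (finishes hour 17); mashing (finishes hour 14). The controlling bound is hour 17, so conditioning finishes at 17 + 7 = hour 24.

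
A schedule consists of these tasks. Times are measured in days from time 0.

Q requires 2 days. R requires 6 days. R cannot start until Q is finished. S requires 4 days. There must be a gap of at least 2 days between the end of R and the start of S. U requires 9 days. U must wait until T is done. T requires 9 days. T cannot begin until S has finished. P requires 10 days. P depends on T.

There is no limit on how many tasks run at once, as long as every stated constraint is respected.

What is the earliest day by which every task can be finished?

33

Q can start immediately at day 0; it finishes at day 2.
R waits on Q (finishes day 2), so it starts at day 2 and finishes at 2 + 6 = day 8.
S cannot begin until R (finishes day 8, plus 2-day gap → day 10). It runs from day 10 to 10 + 4 = day 14.
T cannot begin until S (finishes day 14). It runs from day 14 to 14 + 9 = day 23.
U cannot begin until T (finishes day 23). It runs from day 23 to 23 + 9 = day 32.
P waits on T (finishes day 23), so it starts at day 23 and finishes at 23 + 10 = day 33.
All tasks are finished once the last one completes. Finish times: P at 33, Q at 2, R at 8, S at 14, T at 23, U at 32. The latest is day 33.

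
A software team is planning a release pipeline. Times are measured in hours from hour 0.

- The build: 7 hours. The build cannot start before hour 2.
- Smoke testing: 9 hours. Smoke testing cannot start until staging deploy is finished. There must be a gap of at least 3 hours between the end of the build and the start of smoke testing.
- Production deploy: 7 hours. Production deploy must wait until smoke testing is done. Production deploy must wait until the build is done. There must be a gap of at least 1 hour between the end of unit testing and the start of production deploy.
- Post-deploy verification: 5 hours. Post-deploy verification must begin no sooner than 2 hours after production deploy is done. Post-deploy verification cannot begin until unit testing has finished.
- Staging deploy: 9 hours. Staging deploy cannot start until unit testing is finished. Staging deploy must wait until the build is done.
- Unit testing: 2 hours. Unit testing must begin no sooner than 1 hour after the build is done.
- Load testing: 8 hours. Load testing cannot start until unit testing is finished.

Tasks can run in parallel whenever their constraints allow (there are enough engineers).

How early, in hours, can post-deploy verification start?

The build cannot begin until its own release at hour 2. It runs from hour 2 to 2 + 7 = hour 9.
Unit testing waits on the build (finishes hour 9, plus 1-hour gap → hour 10), so it starts at hour 10 and finishes at 10 + 2 = hour 12.
For staging deploy: unit testing (finishes hour 12); the build (finishes hour 9). Taking the maximum gives a start of hour 12, and it finishes at 12 + 9 = hour 21.
Smoke testing has to wait for staging deploy (finishes hour 21); the build (finishes hour 9, plus 3-hour gap → hour 12). The latest of these is hour 21, so smoke testing runs hour 21 to 21 + 9 = hour 30.
Production deploy has to wait for smoke testing (finishes hour 30); the build (finishes hour 9); unit testing (finishes hour 12, plus 1-hour gap → hour 13). The latest of these is hour 30, so production deploy runs hour 30 to 30 + 7 = hour 37.
Post-deploy verification waits on production deploy (finishes hour 37, plus 2-hour gap → hour 39); unit testing (finishes hour 12). The latest of these is hour 39, which is the earliest post-deploy verification can start.

39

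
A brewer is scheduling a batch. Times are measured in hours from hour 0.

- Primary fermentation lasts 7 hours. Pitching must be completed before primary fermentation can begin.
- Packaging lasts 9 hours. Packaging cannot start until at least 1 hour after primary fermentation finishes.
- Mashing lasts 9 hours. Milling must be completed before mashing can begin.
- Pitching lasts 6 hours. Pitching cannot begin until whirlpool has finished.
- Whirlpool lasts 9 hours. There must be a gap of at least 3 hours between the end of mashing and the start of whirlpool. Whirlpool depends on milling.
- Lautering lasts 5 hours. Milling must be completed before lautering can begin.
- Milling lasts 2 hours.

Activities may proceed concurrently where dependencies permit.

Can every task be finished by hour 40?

No

Milling has no prerequisites, so it starts at hour 0 and finishes at hour 2.
Lautering waits on milling (finishes hour 2), so it starts at hour 2 and finishes at 2 + 5 = hour 7.
Mashing waits on milling (finishes hour 2), so it starts at hour 2 and finishes at 2 + 9 = hour 11.
Whirlpool needs all of mashing (finishes hour 11, plus 3-hour gap → hour 14); milling (finishes hour 2). That puts its earliest start at hour 14; it finishes at 14 + 9 = hour 23.
Pitching cannot begin until whirlpool (finishes hour 23). It runs from hour 23 to 23 + 6 = hour 29.
Primary fermentation cannot begin until pitching (finishes hour 29). It runs from hour 29 to 29 + 7 = hour 36.
Packaging waits on primary fermentation (finishes hour 36, plus 1-hour gap → hour 37), so it starts at hour 37 and finishes at 37 + 9 = hour 46.
The earliest everything can be done is hour 46, which is after the deadline of 40, so it is not possible.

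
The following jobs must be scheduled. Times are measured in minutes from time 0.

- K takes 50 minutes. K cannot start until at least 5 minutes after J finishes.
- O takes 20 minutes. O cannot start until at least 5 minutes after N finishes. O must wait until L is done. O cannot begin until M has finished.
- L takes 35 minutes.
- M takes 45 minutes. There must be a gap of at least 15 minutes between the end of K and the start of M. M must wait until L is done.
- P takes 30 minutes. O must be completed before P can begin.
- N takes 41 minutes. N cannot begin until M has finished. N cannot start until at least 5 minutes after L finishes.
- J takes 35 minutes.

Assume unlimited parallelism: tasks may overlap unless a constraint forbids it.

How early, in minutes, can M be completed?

150

Nothing blocks L, so it runs from minute 0 to minute 35.
J has no prerequisites, so it starts at minute 0 and finishes at minute 35.
After J (finishes minute 35, plus 5-minute gap → minute 40), K can start at minute 40 and finishes at minute 90.
M needs all of K (finishes minute 90, plus 15-minute gap → minute 105); L (finishes minute 35). That puts its earliest start at minute 105; it finishes at 105 + 45 = minute 150.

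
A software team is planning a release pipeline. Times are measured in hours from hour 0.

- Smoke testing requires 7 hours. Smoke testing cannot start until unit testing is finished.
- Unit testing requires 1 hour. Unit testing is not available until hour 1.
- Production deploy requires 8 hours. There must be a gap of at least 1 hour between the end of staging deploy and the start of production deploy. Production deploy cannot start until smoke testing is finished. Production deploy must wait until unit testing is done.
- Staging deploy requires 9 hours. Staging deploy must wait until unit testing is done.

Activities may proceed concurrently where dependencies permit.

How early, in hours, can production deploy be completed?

20

After its own release at hour 1, unit testing can start at hour 1 and finishes at hour 2.
Smoke testing cannot begin until unit testing (finishes hour 2). It runs from hour 2 to 2 + 7 = hour 9.
Staging deploy waits on unit testing (finishes hour 2), so it starts at hour 2 and finishes at 2 + 9 = hour 11.
Production deploy has to wait for staging deploy (finishes hour 11, plus 1-hour gap → hour 12); smoke testing (finishes hour 9); unit testing (finishes hour 2). The latest of these is hour 12, so production deploy runs hour 12 to 12 + 8 = hour 20.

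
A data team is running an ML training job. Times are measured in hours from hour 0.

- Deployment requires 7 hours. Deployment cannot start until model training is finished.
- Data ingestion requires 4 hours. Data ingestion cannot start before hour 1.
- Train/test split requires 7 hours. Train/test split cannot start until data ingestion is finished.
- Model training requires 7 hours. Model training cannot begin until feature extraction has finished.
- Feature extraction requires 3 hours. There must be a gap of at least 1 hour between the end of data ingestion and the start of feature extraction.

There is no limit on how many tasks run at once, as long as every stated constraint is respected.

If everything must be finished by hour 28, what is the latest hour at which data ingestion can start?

Nothing follows deployment; the deadline of hour 28 is its only limit. It must start by 28 − 7 = hour 21.
Model training feeds into deployment (must start by hour 21); so model training must finish by hour 21 and therefore start by hour 14.
Since model training (must start by hour 14) depends on it, feature extraction must finish by hour 14. Backing off its 3-hour duration gives a latest start of hour 11.
Train/test split must finish by hour 28; it takes 7 hours, so it must start by 28 − 7 = hour 21.
Data ingestion feeds feature extraction (must start by hour 11, minus 1-hour gap → hour 10); train/test split (must start by hour 21). Taking the minimum, data ingestion must finish by hour 10 and start by 10 − 4 = hour 6.

6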